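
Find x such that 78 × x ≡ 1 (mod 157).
155

gcd(78, 157) = 1, so the inverse exists.
Extended Euclidean algorithm on (157, 78):
157 = 2 × 78 + 1  ⟹  1 = (1)·157 + (-2)·78
So (-2)·78 ≡ 1 (mod 157), i.e. 78^(-1) ≡ -2 ≡ 155 (mod 157).
Check: 78 × 155 = 12090 ≡ 1 (mod 157)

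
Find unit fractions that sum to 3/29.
1/10 + 1/290

Greedy algorithm:
3/29: ceiling(29/3) = 10, use 1/10
1/290: ceiling(290/1) = 290, use 1/290
Result: 3/29 = 1/10 + 1/290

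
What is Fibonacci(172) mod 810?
399

Matrix identity: Q^n = [[F_(n+1), F_n], [F_n, F_(n-1)]] with Q = [[1,1],[1,0]].
n = 172 = 10101100₂. Square-and-multiply, entries mod 810:
Q^1 = [[1,1],[1,0]]
Q^2 = (Q^1)² = [[2,1],[1,1]]
Q^5 = (Q^2)²·Q = [[8,5],[5,3]]
Q^10 = (Q^5)² = [[89,55],[55,34]]
Q^21 = (Q^10)²·Q = [[701,416],[416,285]]
Q^43 = (Q^21)²·Q = [[573,257],[257,316]]
Q^86 = (Q^43)² = [[718,53],[53,665]]
Q^172 = (Q^86)² = [[743,399],[399,344]]
F_172 mod 810 = Q^172[0][1] = 399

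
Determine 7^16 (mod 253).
213

Repeated squaring. Binary of 16 = 10000.
7^1 ≡ 7 (mod 253); 7^2 ≡ 49 (mod 253); 7^4 ≡ 124 (mod 253); 7^8 ≡ 196 (mod 253); 7^16 ≡ 213 (mod 253)
7^16 = 7^16 ≡ 213 (mod 253)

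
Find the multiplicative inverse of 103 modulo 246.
43

gcd(103, 246) = 1, so the inverse exists.
Extended Euclidean algorithm on (246, 103):
246 = 2 × 103 + 40  ⟹  40 = (1)·246 + (-2)·103
103 = 2 × 40 + 23  ⟹  23 = (-2)·246 + (5)·103
40 = 1 × 23 + 17  ⟹  17 = (3)·246 + (-7)·103
23 = 1 × 17 + 6  ⟹  6 = (-5)·246 + (12)·103
17 = 2 × 6 + 5  ⟹  5 = (13)·246 + (-31)·103
6 = 1 × 5 + 1  ⟹  1 = (-18)·246 + (43)·103
So (43)·103 ≡ 1 (mod 246), i.e. 103^(-1) ≡ 43 (mod 246).
Check: 103 × 43 = 4429 ≡ 1 (mod 246)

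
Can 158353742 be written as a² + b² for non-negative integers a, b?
Not possible

Factorization: 158353742 = 2 × 17 × 167^3
By Fermat: n is sum of two squares iff every prime p ≡ 3 (mod 4) appears to even power.
Prime(s) ≡ 3 (mod 4) with odd exponent: [(167, 3)]
Therefore 158353742 cannot be expressed as a² + b².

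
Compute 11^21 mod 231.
176

Repeated squaring. Binary of 21 = 10101.
11^1 ≡ 11 (mod 231); 11^2 ≡ 121 (mod 231); 11^4 ≡ 88 (mod 231); 11^8 ≡ 121 (mod 231); 11^16 ≡ 88 (mod 231)
11^21 = 11^1 × 11^4 × 11^16 ≡ 176 (mod 231)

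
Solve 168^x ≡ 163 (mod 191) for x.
126

Baby-step giant-step with step n = ⌈√191⌉ = 14.
Baby steps 168^j mod 191 (j:value) for j=0..13: 0:1, 1:168, 2:147, 3:57, 4:26, 5:166, 6:2, 7:145, 8:103, 9:114, 10:52, 11:141, 12:4, 13:99.
Giant-step multiplier: 168^(-14) ≡ 168^(190-14) = 168^176 ≡ 51 (mod 191).
Giant steps γ_i = 163·51^i mod 191: γ_0=163, γ_1=100, γ_2=134, γ_3=149, γ_4=150, γ_5=10, γ_6=128, γ_7=34, γ_8=15, γ_9=1 (in table at j=0).
x = i·n + j = 9·14 + 0 = 126.
Check: 168^126 ≡ 163 (mod 191).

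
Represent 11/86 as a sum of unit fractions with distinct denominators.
1/8 + 1/344

Greedy algorithm:
11/86: ceiling(86/11) = 8, use 1/8
1/344: ceiling(344/1) = 344, use 1/344
Result: 11/86 = 1/8 + 1/344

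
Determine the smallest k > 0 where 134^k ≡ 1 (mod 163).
81

163 is prime, so ord(134) divides φ(163) = 162.
Divisors of 162: 1, 2, 3, 6, 9, 18, 27, 54, 81, 162.
Repeated squaring: 134^1 ≡ 134, 134^2 ≡ 26, 134^4 ≡ 24, 134^8 ≡ 87, 134^16 ≡ 71, 134^32 ≡ 151, 134^64 ≡ 144, 134^128 ≡ 35 (mod 163).
Test 134^d mod 163 for each divisor d in increasing order:
134^1 ≡ 134
134^2 ≡ 26
134^3 = 134^2·134^1 ≡ 61
134^6 = 134^4·134^2 ≡ 135
134^9 = 134^8·134^1 ≡ 85
134^18 = 134^16·134^2 ≡ 53
134^27 = 134^16·134^8·134^2·134^1 ≡ 104
134^54 = 134^32·134^16·134^4·134^2 ≡ 58
134^81 = 134^64·134^16·134^1 ≡ 1  ← first divisor giving 1
The order is 81.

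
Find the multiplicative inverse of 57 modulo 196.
141

gcd(57, 196) = 1, so the inverse exists.
Extended Euclidean algorithm on (196, 57):
196 = 3 × 57 + 25  ⟹  25 = (1)·196 + (-3)·57
57 = 2 × 25 + 7  ⟹  7 = (-2)·196 + (7)·57
25 = 3 × 7 + 4  ⟹  4 = (7)·196 + (-24)·57
7 = 1 × 4 + 3  ⟹  3 = (-9)·196 + (31)·57
4 = 1 × 3 + 1  ⟹  1 = (16)·196 + (-55)·57
So (-55)·57 ≡ 1 (mod 196), i.e. 57^(-1) ≡ -55 ≡ 141 (mod 196).
Check: 57 × 141 = 8037 ≡ 1 (mod 196)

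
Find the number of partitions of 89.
49995925

p(n) counts ways to write n as a sum of positive integers (order ignored).
Euler's pentagonal recurrence: p(k) = p(k-1) + p(k-2) - p(k-5) - p(k-7) + p(k-12) + p(k-15) - ... (offsets j(3j∓1)/2, signs ++--, p(0)=1, p(<0)=0).
DP table for k = 0..88: p(0)=1, p(1)=1, p(2)=2, p(3)=3, p(4)=5, p(5)=7, p(6)=11, p(7)=15, p(8)=22, p(9)=30, p(10)=42, p(11)=56, p(12)=77, p(13)=101, p(14)=135, p(15)=176, p(16)=231, p(17)=297, p(18)=385, p(19)=490, p(20)=627, p(21)=792, p(22)=1002, p(23)=1255, p(24)=1575, p(25)=1958, p(26)=2436, p(27)=3010, p(28)=3718, p(29)=4565, p(30)=5604, p(31)=6842, p(32)=8349, p(33)=10143, p(34)=12310, p(35)=14883, p(36)=17977, p(37)=21637, p(38)=26015, p(39)=31185, p(40)=37338, p(41)=44583, p(42)=53174, p(43)=63261, p(44)=75175, p(45)=89134, p(46)=105558, p(47)=124754, p(48)=147273, p(49)=173525, p(50)=204226, p(51)=239943, p(52)=281589, p(53)=329931, p(54)=386155, p(55)=451276, p(56)=526823, p(57)=614154, p(58)=715220, p(59)=831820, p(60)=966467, p(61)=1121505, p(62)=1300156, p(63)=1505499, p(64)=1741630, p(65)=2012558, p(66)=2323520, p(67)=2679689, p(68)=3087735, p(69)=3554345, p(70)=4087968, p(71)=4697205, p(72)=5392783, p(73)=6185689, p(74)=7089500, p(75)=8118264, p(76)=9289091, p(77)=10619863, p(78)=12132164, p(79)=13848650, p(80)=15796476, p(81)=18004327, p(82)=20506255, p(83)=23338469, p(84)=26543660, p(85)=30167357, p(86)=34262962, p(87)=38887673, p(88)=44108109.
Final step: p(89) = p(88) + p(87) - p(84) - p(82) + p(77) + p(74) - p(67) - p(63) + p(54) + p(49) - p(38) - p(32) + p(19) + p(12)
= 44108109 + 38887673 - 26543660 - 20506255 + 10619863 + 7089500 - 2679689 - 1505499 + 386155 + 173525 - 26015 - 8349 + 490 + 77
= 49995925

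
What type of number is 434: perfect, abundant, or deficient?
deficient

Proper divisors of 434: sum = 1 + 2 + 7 + 14 + 31 + 62 + 217 = 334
Since 334 < 434, 434 is deficient.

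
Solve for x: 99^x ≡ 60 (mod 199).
63

Baby-step giant-step with step n = ⌈√199⌉ = 15.
Baby steps 99^j mod 199 (j:value) for j=0..14: 0:1, 1:99, 2:50, 3:174, 4:112, 5:143, 6:28, 7:185, 8:7, 9:96, 10:151, 11:24, 12:187, 13:6, 14:196.
Giant-step multiplier: 99^(-15) ≡ 99^(198-15) = 99^183 ≡ 67 (mod 199).
Giant steps γ_i = 60·67^i mod 199: γ_0=60, γ_1=40, γ_2=93, γ_3=62, γ_4=174 (in table at j=3).
x = i·n + j = 4·15 + 3 = 63.
Check: 99^63 ≡ 60 (mod 199).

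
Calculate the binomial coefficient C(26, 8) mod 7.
1

Using Lucas' theorem:
Write n=26 and k=8 in base 7:
n in base 7: [3, 5]
k in base 7: [1, 1]
C(26,8) mod 7 = ∏ C(n_i, k_i) mod 7
Digit binomials (mod 7): C(3,1) = 3; C(5,1) = 5
Product: 3 × 5 = 15 ≡ 1 (mod 7)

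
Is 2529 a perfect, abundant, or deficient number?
deficient

Proper divisors of 2529: sum = 1 + 3 + 9 + 281 + 843 = 1137
Since 1137 < 2529, 2529 is deficient.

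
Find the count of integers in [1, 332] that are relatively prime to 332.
164

332 = 2^2 × 83
φ(n) = n × ∏(1 - 1/p) for each prime p dividing n
φ(332) = 332 × (1 - 1/2) × (1 - 1/83) = 164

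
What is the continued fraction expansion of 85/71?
[1; 5, 14]

Euclidean algorithm steps:
85 = 1 × 71 + 14
71 = 5 × 14 + 1
14 = 14 × 1 + 0
Continued fraction: [1; 5, 14]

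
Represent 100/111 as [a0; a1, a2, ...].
[0; 1, 9, 11]

Euclidean algorithm steps:
100 = 0 × 111 + 100
111 = 1 × 100 + 11
100 = 9 × 11 + 1
11 = 11 × 1 + 0
Continued fraction: [0; 1, 9, 11]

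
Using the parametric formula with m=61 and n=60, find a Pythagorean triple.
(121, 7320, 7321)

Euclid's formula: a = m² - n², b = 2mn, c = m² + n²
m = 61, n = 60
a = 61² - 60² = 3721 - 3600 = 121
b = 2 × 61 × 60 = 7320
c = 61² + 60² = 3721 + 3600 = 7321
Verification: 121² + 7320² = 14641 + 53582400 = 53597041 = 7321² ✓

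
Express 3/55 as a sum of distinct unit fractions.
1/19 + 1/523 + 1/546535

Greedy algorithm:
3/55: ceiling(55/3) = 19, use 1/19
2/1045: ceiling(1045/2) = 523, use 1/523
1/546535: ceiling(546535/1) = 546535, use 1/546535
Result: 3/55 = 1/19 + 1/523 + 1/546535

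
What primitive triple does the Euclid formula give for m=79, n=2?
(6237, 316, 6245)

Euclid's formula: a = m² - n², b = 2mn, c = m² + n²
m = 79, n = 2
a = 79² - 2² = 6241 - 4 = 6237
b = 2 × 79 × 2 = 316
c = 79² + 2² = 6241 + 4 = 6245
Verification: 6237² + 316² = 38900169 + 99856 = 39000025 = 6245² ✓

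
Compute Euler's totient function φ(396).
120

396 = 2^2 × 3^2 × 11
φ(n) = n × ∏(1 - 1/p) for each prime p dividing n
φ(396) = 396 × (1 - 1/2) × (1 - 1/3) × (1 - 1/11) = 120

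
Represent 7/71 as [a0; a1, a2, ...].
[0; 10, 7]

Euclidean algorithm steps:
7 = 0 × 71 + 7
71 = 10 × 7 + 1
7 = 7 × 1 + 0
Continued fraction: [0; 10, 7]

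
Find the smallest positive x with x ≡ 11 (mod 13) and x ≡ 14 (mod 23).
37

Using Chinese Remainder Theorem:
M = 13 × 23 = 299
M1 = 23, M2 = 13
y1 = 23^(-1) mod 13 = 4
y2 = 13^(-1) mod 23 = 16
x = (11×23×4 + 14×13×16) mod 299 = 37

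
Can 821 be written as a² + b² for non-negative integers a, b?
14² + 25² (a=14, b=25)

Factorization: 821 = 821
By Fermat: n is sum of two squares iff every prime p ≡ 3 (mod 4) appears to even power.
All primes ≡ 3 (mod 4) appear to even power.
Search a = 0, 1, 2, … for 821 - a² a perfect square: first hit at a = 14: 821 - 196 = 625 = 25².
821 = 14² + 25² = 196 + 625 ✓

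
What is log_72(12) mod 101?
31

Baby-step giant-step with step n = ⌈√101⌉ = 11.
Baby steps 72^j mod 101 (j:value) for j=0..10: 0:1, 1:72, 2:33, 3:53, 4:79, 5:32, 6:82, 7:46, 8:80, 9:3, 10:14.
Giant-step multiplier: 72^(-11) ≡ 72^(100-11) = 72^89 ≡ 50 (mod 101).
Giant steps γ_i = 12·50^i mod 101: γ_0=12, γ_1=95, γ_2=3 (in table at j=9).
x = i·n + j = 2·11 + 9 = 31.
Check: 72^31 ≡ 12 (mod 101).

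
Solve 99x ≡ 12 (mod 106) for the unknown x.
x ≡ 74 (mod 106)

gcd(99, 106) = 1, which divides 12, so solutions exist.
Find 99^(-1) mod 106 by the extended Euclidean algorithm:
106 = 1 × 99 + 7  ⟹  7 = (1)·106 + (-1)·99
99 = 14 × 7 + 1  ⟹  1 = (-14)·106 + (15)·99
So (15)·99 ≡ 1 (mod 106), i.e. 99^(-1) ≡ 15 (mod 106).
x ≡ 15 × 12 = 180 ≡ 74 (mod 106).
Check: 99 × 74 = 7326 ≡ 12 (mod 106).
Unique solution: x ≡ 74 (mod 106)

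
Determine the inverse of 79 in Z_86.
49

gcd(79, 86) = 1, so the inverse exists.
Extended Euclidean algorithm on (86, 79):
86 = 1 × 79 + 7  ⟹  7 = (1)·86 + (-1)·79
79 = 11 × 7 + 2  ⟹  2 = (-11)·86 + (12)·79
7 = 3 × 2 + 1  ⟹  1 = (34)·86 + (-37)·79
So (-37)·79 ≡ 1 (mod 86), i.e. 79^(-1) ≡ -37 ≡ 49 (mod 86).
Check: 79 × 49 = 3871 ≡ 1 (mod 86)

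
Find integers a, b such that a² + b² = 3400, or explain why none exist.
6² + 58² (a=6, b=58)

Factorization: 3400 = 2^3 × 5^2 × 17
By Fermat: n is sum of two squares iff every prime p ≡ 3 (mod 4) appears to even power.
All primes ≡ 3 (mod 4) appear to even power.
Search a = 0, 1, 2, … for 3400 - a² a perfect square: first hit at a = 6: 3400 - 36 = 3364 = 58².
3400 = 6² + 58² = 36 + 3364 ✓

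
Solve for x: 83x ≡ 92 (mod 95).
x ≡ 24 (mod 95)

gcd(83, 95) = 1, which divides 92, so solutions exist.
Find 83^(-1) mod 95 by the extended Euclidean algorithm:
95 = 1 × 83 + 12  ⟹  12 = (1)·95 + (-1)·83
83 = 6 × 12 + 11  ⟹  11 = (-6)·95 + (7)·83
12 = 1 × 11 + 1  ⟹  1 = (7)·95 + (-8)·83
So (-8)·83 ≡ 1 (mod 95), i.e. 83^(-1) ≡ -8 ≡ 87 (mod 95).
x ≡ 87 × 92 = 8004 ≡ 24 (mod 95).
Check: 83 × 24 = 1992 ≡ 92 (mod 95).
Unique solution: x ≡ 24 (mod 95)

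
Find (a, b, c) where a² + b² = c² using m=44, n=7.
(1887, 616, 1985)

Euclid's formula: a = m² - n², b = 2mn, c = m² + n²
m = 44, n = 7
a = 44² - 7² = 1936 - 49 = 1887
b = 2 × 44 × 7 = 616
c = 44² + 7² = 1936 + 49 = 1985
Verification: 1887² + 616² = 3560769 + 379456 = 3940225 = 1985² ✓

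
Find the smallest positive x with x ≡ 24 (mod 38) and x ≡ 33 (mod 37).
366

Using Chinese Remainder Theorem:
M = 38 × 37 = 1406
M1 = 37, M2 = 38
y1 = 37^(-1) mod 38 = 37
y2 = 38^(-1) mod 37 = 1
x = (24×37×37 + 33×38×1) mod 1406 = 366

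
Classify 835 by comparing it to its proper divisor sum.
deficient

Proper divisors of 835: sum = 1 + 5 + 167 = 173
Since 173 < 835, 835 is deficient.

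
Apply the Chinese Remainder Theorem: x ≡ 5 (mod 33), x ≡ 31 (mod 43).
203

Using Chinese Remainder Theorem:
M = 33 × 43 = 1419
M1 = 43, M2 = 33
y1 = 43^(-1) mod 33 = 10
y2 = 33^(-1) mod 43 = 30
x = (5×43×10 + 31×33×30) mod 1419 = 203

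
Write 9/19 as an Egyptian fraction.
1/3 + 1/8 + 1/66 + 1/5016

Greedy algorithm:
9/19: ceiling(19/9) = 3, use 1/3
8/57: ceiling(57/8) = 8, use 1/8
7/456: ceiling(456/7) = 66, use 1/66
1/5016: ceiling(5016/1) = 5016, use 1/5016
Result: 9/19 = 1/3 + 1/8 + 1/66 + 1/5016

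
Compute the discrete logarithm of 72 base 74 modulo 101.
13

Baby-step giant-step with step n = ⌈√101⌉ = 11.
Baby steps 74^j mod 101 (j:value) for j=0..10: 0:1, 1:74, 2:22, 3:12, 4:80, 5:62, 6:43, 7:51, 8:37, 9:11, 10:6.
Giant-step multiplier: 74^(-11) ≡ 74^(100-11) = 74^89 ≡ 48 (mod 101).
Giant steps γ_i = 72·48^i mod 101: γ_0=72, γ_1=22 (in table at j=2).
x = i·n + j = 1·11 + 2 = 13.
Check: 74^13 ≡ 72 (mod 101).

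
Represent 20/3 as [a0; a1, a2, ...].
[6; 1, 2]

Euclidean algorithm steps:
20 = 6 × 3 + 2
3 = 1 × 2 + 1
2 = 2 × 1 + 0
Continued fraction: [6; 1, 2]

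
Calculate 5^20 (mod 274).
81

Repeated squaring. Binary of 20 = 10100.
5^1 ≡ 5 (mod 274); 5^2 ≡ 25 (mod 274); 5^4 ≡ 77 (mod 274); 5^8 ≡ 175 (mod 274); 5^16 ≡ 211 (mod 274)
5^20 = 5^4 × 5^16 ≡ 81 (mod 274)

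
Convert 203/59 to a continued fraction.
[3; 2, 3, 1, 2, 2]

Euclidean algorithm steps:
203 = 3 × 59 + 26
59 = 2 × 26 + 7
26 = 3 × 7 + 5
7 = 1 × 5 + 2
5 = 2 × 2 + 1
2 = 2 × 1 + 0
Continued fraction: [3; 2, 3, 1, 2, 2]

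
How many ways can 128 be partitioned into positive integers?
4351078600

p(n) counts ways to write n as a sum of positive integers (order ignored).
Euler's pentagonal recurrence: p(k) = p(k-1) + p(k-2) - p(k-5) - p(k-7) + p(k-12) + p(k-15) - ... (offsets j(3j∓1)/2, signs ++--, p(0)=1, p(<0)=0).
DP table for k = 0..127: p(0)=1, p(1)=1, p(2)=2, p(3)=3, p(4)=5, p(5)=7, p(6)=11, p(7)=15, p(8)=22, p(9)=30, p(10)=42, p(11)=56, p(12)=77, p(13)=101, p(14)=135, p(15)=176, p(16)=231, p(17)=297, p(18)=385, p(19)=490, p(20)=627, p(21)=792, p(22)=1002, p(23)=1255, p(24)=1575, p(25)=1958, p(26)=2436, p(27)=3010, p(28)=3718, p(29)=4565, p(30)=5604, p(31)=6842, p(32)=8349, p(33)=10143, p(34)=12310, p(35)=14883, p(36)=17977, p(37)=21637, p(38)=26015, p(39)=31185, p(40)=37338, p(41)=44583, p(42)=53174, p(43)=63261, p(44)=75175, p(45)=89134, p(46)=105558, p(47)=124754, p(48)=147273, p(49)=173525, p(50)=204226, p(51)=239943, p(52)=281589, p(53)=329931, p(54)=386155, p(55)=451276, p(56)=526823, p(57)=614154, p(58)=715220, p(59)=831820, p(60)=966467, p(61)=1121505, p(62)=1300156, p(63)=1505499, p(64)=1741630, p(65)=2012558, p(66)=2323520, p(67)=2679689, p(68)=3087735, p(69)=3554345, p(70)=4087968, p(71)=4697205, p(72)=5392783, p(73)=6185689, p(74)=7089500, p(75)=8118264, p(76)=9289091, p(77)=10619863, p(78)=12132164, p(79)=13848650, p(80)=15796476, p(81)=18004327, p(82)=20506255, p(83)=23338469, p(84)=26543660, p(85)=30167357, p(86)=34262962, p(87)=38887673, p(88)=44108109, p(89)=49995925, p(90)=56634173, p(91)=64112359, p(92)=72533807, p(93)=82010177, p(94)=92669720, p(95)=104651419, p(96)=118114304, p(97)=133230930, p(98)=150198136, p(99)=169229875, p(100)=190569292, p(101)=214481126, p(102)=241265379, p(103)=271248950, p(104)=304801365, p(105)=342325709, p(106)=384276336, p(107)=431149389, p(108)=483502844, p(109)=541946240, p(110)=607163746, p(111)=679903203, p(112)=761002156, p(113)=851376628, p(114)=952050665, p(115)=1064144451, p(116)=1188908248, p(117)=1327710076, p(118)=1482074143, p(119)=1653668665, p(120)=1844349560, p(121)=2056148051, p(122)=2291320912, p(123)=2552338241, p(124)=2841940500, p(125)=3163127352, p(126)=3519222692, p(127)=3913864295.
Final step: p(128) = p(127) + p(126) - p(123) - p(121) + p(116) + p(113) - p(106) - p(102) + p(93) + p(88) - p(77) - p(71) + p(58) + p(51) - p(36) - p(28) + p(11) + p(2)
= 3913864295 + 3519222692 - 2552338241 - 2056148051 + 1188908248 + 851376628 - 384276336 - 241265379 + 82010177 + 44108109 - 10619863 - 4697205 + 715220 + 239943 - 17977 - 3718 + 56 + 2
= 4351078600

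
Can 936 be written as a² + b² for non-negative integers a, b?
6² + 30² (a=6, b=30)

Factorization: 936 = 2^3 × 3^2 × 13
By Fermat: n is sum of two squares iff every prime p ≡ 3 (mod 4) appears to even power.
All primes ≡ 3 (mod 4) appear to even power.
Search a = 0, 1, 2, … for 936 - a² a perfect square: first hit at a = 6: 936 - 36 = 900 = 30².
936 = 6² + 30² = 36 + 900 ✓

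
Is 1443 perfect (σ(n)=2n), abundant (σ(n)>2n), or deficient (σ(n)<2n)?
deficient

Proper divisors of 1443: sum = 1 + 3 + 13 + 37 + 39 + 111 + 481 = 685
Since 685 < 1443, 1443 is deficient.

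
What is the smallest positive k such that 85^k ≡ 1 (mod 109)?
108

109 is prime, so ord(85) divides φ(109) = 108.
Divisors of 108: 1, 2, 3, 4, 6, 9, 12, 18, 27, 36, 54, 108.
Repeated squaring: 85^1 ≡ 85, 85^2 ≡ 31, 85^4 ≡ 89, 85^8 ≡ 73, 85^16 ≡ 97, 85^32 ≡ 35, 85^64 ≡ 26 (mod 109).
Test 85^d mod 109 for each divisor d in increasing order:
85^1 ≡ 85
85^2 ≡ 31
85^3 = 85^2·85^1 ≡ 19
85^4 ≡ 89
85^6 = 85^4·85^2 ≡ 34
85^9 = 85^8·85^1 ≡ 101
85^12 = 85^8·85^4 ≡ 66
85^18 = 85^16·85^2 ≡ 64
85^27 = 85^16·85^8·85^2·85^1 ≡ 33
85^36 = 85^32·85^4 ≡ 63
85^54 = 85^32·85^16·85^4·85^2 ≡ 108
85^108 = 85^64·85^32·85^8·85^4 ≡ 1  ← first divisor giving 1
The order is 108.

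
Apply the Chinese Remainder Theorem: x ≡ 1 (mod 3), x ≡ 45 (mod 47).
139

Using Chinese Remainder Theorem:
M = 3 × 47 = 141
M1 = 47, M2 = 3
y1 = 47^(-1) mod 3 = 2
y2 = 3^(-1) mod 47 = 16
x = (1×47×2 + 45×3×16) mod 141 = 139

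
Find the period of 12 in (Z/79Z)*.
26

79 is prime, so ord(12) divides φ(79) = 78.
Divisors of 78: 1, 2, 3, 6, 13, 26, 39, 78.
Repeated squaring: 12^1 ≡ 12, 12^2 ≡ 65, 12^4 ≡ 38, 12^8 ≡ 22, 12^16 ≡ 10, 12^32 ≡ 21, 12^64 ≡ 46 (mod 79).
Test 12^d mod 79 for each divisor d in increasing order:
12^1 ≡ 12
12^2 ≡ 65
12^3 = 12^2·12^1 ≡ 69
12^6 = 12^4·12^2 ≡ 21
12^13 = 12^8·12^4·12^1 ≡ 78
12^26 = 12^16·12^8·12^2 ≡ 1  ← first divisor giving 1
The order is 26.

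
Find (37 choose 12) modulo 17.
0

Using Lucas' theorem:
Write n=37 and k=12 in base 17:
n in base 17: [2, 3]
k in base 17: [0, 12]
C(37,12) mod 17 = ∏ C(n_i, k_i) mod 17
Digit binomials (mod 17): C(2,0) = 1; C(3,12) = 0 (k_i > n_i)
Product: 1 × 0 = 0 ≡ 0 (mod 17)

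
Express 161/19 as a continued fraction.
[8; 2, 9]

Euclidean algorithm steps:
161 = 8 × 19 + 9
19 = 2 × 9 + 1
9 = 9 × 1 + 0
Continued fraction: [8; 2, 9]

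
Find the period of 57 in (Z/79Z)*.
26

79 is prime, so ord(57) divides φ(79) = 78.
Divisors of 78: 1, 2, 3, 6, 13, 26, 39, 78.
Repeated squaring: 57^1 ≡ 57, 57^2 ≡ 10, 57^4 ≡ 21, 57^8 ≡ 46, 57^16 ≡ 62, 57^32 ≡ 52, 57^64 ≡ 18 (mod 79).
Test 57^d mod 79 for each divisor d in increasing order:
57^1 ≡ 57
57^2 ≡ 10
57^3 = 57^2·57^1 ≡ 17
57^6 = 57^4·57^2 ≡ 52
57^13 = 57^8·57^4·57^1 ≡ 78
57^26 = 57^16·57^8·57^2 ≡ 1  ← first divisor giving 1
The order is 26.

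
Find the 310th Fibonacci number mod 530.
365

Matrix identity: Q^n = [[F_(n+1), F_n], [F_n, F_(n-1)]] with Q = [[1,1],[1,0]].
n = 310 = 100110110₂. Square-and-multiply, entries mod 530:
Q^1 = [[1,1],[1,0]]
Q^2 = (Q^1)² = [[2,1],[1,1]]
Q^4 = (Q^2)² = [[5,3],[3,2]]
Q^9 = (Q^4)²·Q = [[55,34],[34,21]]
Q^19 = (Q^9)²·Q = [[405,471],[471,464]]
Q^38 = (Q^19)² = [[26,139],[139,417]]
Q^77 = (Q^38)²·Q = [[484,387],[387,97]]
Q^155 = (Q^77)²·Q = [[432,305],[305,127]]
Q^310 = (Q^155)² = [[339,365],[365,504]]
F_310 mod 530 = Q^310[0][1] = 365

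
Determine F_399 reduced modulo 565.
226

Matrix identity: Q^n = [[F_(n+1), F_n], [F_n, F_(n-1)]] with Q = [[1,1],[1,0]].
n = 399 = 110001111₂. Square-and-multiply, entries mod 565:
Q^1 = [[1,1],[1,0]]
Q^3 = (Q^1)²·Q = [[3,2],[2,1]]
Q^6 = (Q^3)² = [[13,8],[8,5]]
Q^12 = (Q^6)² = [[233,144],[144,89]]
Q^24 = (Q^12)² = [[445,38],[38,407]]
Q^49 = (Q^24)²·Q = [[195,24],[24,171]]
Q^99 = (Q^49)²·Q = [[490,181],[181,309]]
Q^199 = (Q^99)²·Q = [[510,531],[531,544]]
Q^399 = (Q^199)²·Q = [[550,226],[226,324]]
F_399 mod 565 = Q^399[0][1] = 226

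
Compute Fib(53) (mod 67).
60

Matrix identity: Q^n = [[F_(n+1), F_n], [F_n, F_(n-1)]] with Q = [[1,1],[1,0]].
n = 53 = 110101₂. Square-and-multiply, entries mod 67:
Q^1 = [[1,1],[1,0]]
Q^3 = (Q^1)²·Q = [[3,2],[2,1]]
Q^6 = (Q^3)² = [[13,8],[8,5]]
Q^13 = (Q^6)²·Q = [[42,32],[32,10]]
Q^26 = (Q^13)² = [[41,56],[56,52]]
Q^53 = (Q^26)²·Q = [[42,60],[60,49]]
F_53 mod 67 = Q^53[0][1] = 60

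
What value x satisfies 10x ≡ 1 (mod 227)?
159

gcd(10, 227) = 1, so the inverse exists.
Extended Euclidean algorithm on (227, 10):
227 = 22 × 10 + 7  ⟹  7 = (1)·227 + (-22)·10
10 = 1 × 7 + 3  ⟹  3 = (-1)·227 + (23)·10
7 = 2 × 3 + 1  ⟹  1 = (3)·227 + (-68)·10
So (-68)·10 ≡ 1 (mod 227), i.e. 10^(-1) ≡ -68 ≡ 159 (mod 227).
Check: 10 × 159 = 1590 ≡ 1 (mod 227)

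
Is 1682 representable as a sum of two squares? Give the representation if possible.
1² + 41² (a=1, b=41)

Factorization: 1682 = 2 × 29^2
By Fermat: n is sum of two squares iff every prime p ≡ 3 (mod 4) appears to even power.
All primes ≡ 3 (mod 4) appear to even power.
Search a = 0, 1, 2, … for 1682 - a² a perfect square: first hit at a = 1: 1682 - 1 = 1681 = 41².
1682 = 1² + 41² = 1 + 1681 ✓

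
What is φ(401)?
400

401 = 401
φ(n) = n × ∏(1 - 1/p) for each prime p dividing n
φ(401) = 401 × (1 - 1/401) = 400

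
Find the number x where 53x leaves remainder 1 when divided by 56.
37

gcd(53, 56) = 1, so the inverse exists.
Extended Euclidean algorithm on (56, 53):
56 = 1 × 53 + 3  ⟹  3 = (1)·56 + (-1)·53
53 = 17 × 3 + 2  ⟹  2 = (-17)·56 + (18)·53
3 = 1 × 2 + 1  ⟹  1 = (18)·56 + (-19)·53
So (-19)·53 ≡ 1 (mod 56), i.e. 53^(-1) ≡ -19 ≡ 37 (mod 56).
Check: 53 × 37 = 1961 ≡ 1 (mod 56)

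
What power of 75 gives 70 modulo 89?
43

Baby-step giant-step with step n = ⌈√89⌉ = 10.
Baby steps 75^j mod 89 (j:value) for j=0..9: 0:1, 1:75, 2:18, 3:15, 4:57, 5:3, 6:47, 7:54, 8:45, 9:82.
Giant-step multiplier: 75^(-10) ≡ 75^(88-10) = 75^78 ≡ 10 (mod 89).
Giant steps γ_i = 70·10^i mod 89: γ_0=70, γ_1=77, γ_2=58, γ_3=46, γ_4=15 (in table at j=3).
x = i·n + j = 4·10 + 3 = 43.
Check: 75^43 ≡ 70 (mod 89).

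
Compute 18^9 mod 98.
50

Repeated squaring. Binary of 9 = 1001.
18^1 ≡ 18 (mod 98); 18^2 ≡ 30 (mod 98); 18^4 ≡ 18 (mod 98); 18^8 ≡ 30 (mod 98)
18^9 = 18^1 × 18^8 ≡ 50 (mod 98)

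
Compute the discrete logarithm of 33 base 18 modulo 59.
53

Baby-step giant-step with step n = ⌈√59⌉ = 8.
Baby steps 18^j mod 59 (j:value) for j=0..7: 0:1, 1:18, 2:29, 3:50, 4:15, 5:34, 6:22, 7:42.
Giant-step multiplier: 18^(-8) ≡ 18^(58-8) = 18^50 ≡ 16 (mod 59).
Giant steps γ_i = 33·16^i mod 59: γ_0=33, γ_1=56, γ_2=11, γ_3=58, γ_4=43, γ_5=39, γ_6=34 (in table at j=5).
x = i·n + j = 6·8 + 5 = 53.
Check: 18^53 ≡ 33 (mod 59).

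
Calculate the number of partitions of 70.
4087968

p(n) counts ways to write n as a sum of positive integers (order ignored).
Euler's pentagonal recurrence: p(k) = p(k-1) + p(k-2) - p(k-5) - p(k-7) + p(k-12) + p(k-15) - ... (offsets j(3j∓1)/2, signs ++--, p(0)=1, p(<0)=0).
DP table for k = 0..69: p(0)=1, p(1)=1, p(2)=2, p(3)=3, p(4)=5, p(5)=7, p(6)=11, p(7)=15, p(8)=22, p(9)=30, p(10)=42, p(11)=56, p(12)=77, p(13)=101, p(14)=135, p(15)=176, p(16)=231, p(17)=297, p(18)=385, p(19)=490, p(20)=627, p(21)=792, p(22)=1002, p(23)=1255, p(24)=1575, p(25)=1958, p(26)=2436, p(27)=3010, p(28)=3718, p(29)=4565, p(30)=5604, p(31)=6842, p(32)=8349, p(33)=10143, p(34)=12310, p(35)=14883, p(36)=17977, p(37)=21637, p(38)=26015, p(39)=31185, p(40)=37338, p(41)=44583, p(42)=53174, p(43)=63261, p(44)=75175, p(45)=89134, p(46)=105558, p(47)=124754, p(48)=147273, p(49)=173525, p(50)=204226, p(51)=239943, p(52)=281589, p(53)=329931, p(54)=386155, p(55)=451276, p(56)=526823, p(57)=614154, p(58)=715220, p(59)=831820, p(60)=966467, p(61)=1121505, p(62)=1300156, p(63)=1505499, p(64)=1741630, p(65)=2012558, p(66)=2323520, p(67)=2679689, p(68)=3087735, p(69)=3554345.
Final step: p(70) = p(69) + p(68) - p(65) - p(63) + p(58) + p(55) - p(48) - p(44) + p(35) + p(30) - p(19) - p(13) + p(0)
= 3554345 + 3087735 - 2012558 - 1505499 + 715220 + 451276 - 147273 - 75175 + 14883 + 5604 - 490 - 101 + 1
= 4087968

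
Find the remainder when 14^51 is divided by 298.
190

Repeated squaring. Binary of 51 = 110011.
14^1 ≡ 14 (mod 298); 14^2 ≡ 196 (mod 298); 14^4 ≡ 272 (mod 298); 14^8 ≡ 80 (mod 298); 14^16 ≡ 142 (mod 298); 14^32 ≡ 198 (mod 298)
14^51 = 14^1 × 14^2 × 14^16 × 14^32 ≡ 190 (mod 298)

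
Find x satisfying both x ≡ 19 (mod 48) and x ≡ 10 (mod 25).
835

Using Chinese Remainder Theorem:
M = 48 × 25 = 1200
M1 = 25, M2 = 48
y1 = 25^(-1) mod 48 = 25
y2 = 48^(-1) mod 25 = 12
x = (19×25×25 + 10×48×12) mod 1200 = 835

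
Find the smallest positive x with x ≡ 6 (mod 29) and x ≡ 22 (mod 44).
1166

Using Chinese Remainder Theorem:
M = 29 × 44 = 1276
M1 = 44, M2 = 29
y1 = 44^(-1) mod 29 = 2
y2 = 29^(-1) mod 44 = 41
x = (6×44×2 + 22×29×41) mod 1276 = 1166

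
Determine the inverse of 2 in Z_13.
7

gcd(2, 13) = 1, so the inverse exists.
Extended Euclidean algorithm on (13, 2):
13 = 6 × 2 + 1  ⟹  1 = (1)·13 + (-6)·2
So (-6)·2 ≡ 1 (mod 13), i.e. 2^(-1) ≡ -6 ≡ 7 (mod 13).
Check: 2 × 7 = 14 ≡ 1 (mod 13)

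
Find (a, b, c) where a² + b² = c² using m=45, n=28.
(1241, 2520, 2809)

Euclid's formula: a = m² - n², b = 2mn, c = m² + n²
m = 45, n = 28
a = 45² - 28² = 2025 - 784 = 1241
b = 2 × 45 × 28 = 2520
c = 45² + 28² = 2025 + 784 = 2809
Verification: 1241² + 2520² = 1540081 + 6350400 = 7890481 = 2809² ✓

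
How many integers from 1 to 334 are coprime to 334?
166

334 = 2 × 167
φ(n) = n × ∏(1 - 1/p) for each prime p dividing n
φ(334) = 334 × (1 - 1/2) × (1 - 1/167) = 166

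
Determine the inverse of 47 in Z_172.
11

gcd(47, 172) = 1, so the inverse exists.
Extended Euclidean algorithm on (172, 47):
172 = 3 × 47 + 31  ⟹  31 = (1)·172 + (-3)·47
47 = 1 × 31 + 16  ⟹  16 = (-1)·172 + (4)·47
31 = 1 × 16 + 15  ⟹  15 = (2)·172 + (-7)·47
16 = 1 × 15 + 1  ⟹  1 = (-3)·172 + (11)·47
So (11)·47 ≡ 1 (mod 172), i.e. 47^(-1) ≡ 11 (mod 172).
Check: 47 × 11 = 517 ≡ 1 (mod 172)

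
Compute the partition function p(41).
44583

p(n) counts ways to write n as a sum of positive integers (order ignored).
Euler's pentagonal recurrence: p(k) = p(k-1) + p(k-2) - p(k-5) - p(k-7) + p(k-12) + p(k-15) - ... (offsets j(3j∓1)/2, signs ++--, p(0)=1, p(<0)=0).
DP table for k = 0..40: p(0)=1, p(1)=1, p(2)=2, p(3)=3, p(4)=5, p(5)=7, p(6)=11, p(7)=15, p(8)=22, p(9)=30, p(10)=42, p(11)=56, p(12)=77, p(13)=101, p(14)=135, p(15)=176, p(16)=231, p(17)=297, p(18)=385, p(19)=490, p(20)=627, p(21)=792, p(22)=1002, p(23)=1255, p(24)=1575, p(25)=1958, p(26)=2436, p(27)=3010, p(28)=3718, p(29)=4565, p(30)=5604, p(31)=6842, p(32)=8349, p(33)=10143, p(34)=12310, p(35)=14883, p(36)=17977, p(37)=21637, p(38)=26015, p(39)=31185, p(40)=37338.
Final step: p(41) = p(40) + p(39) - p(36) - p(34) + p(29) + p(26) - p(19) - p(15) + p(6) + p(1)
= 37338 + 31185 - 17977 - 12310 + 4565 + 2436 - 490 - 176 + 11 + 1
= 44583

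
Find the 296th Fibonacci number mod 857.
699

Matrix identity: Q^n = [[F_(n+1), F_n], [F_n, F_(n-1)]] with Q = [[1,1],[1,0]].
n = 296 = 100101000₂. Square-and-multiply, entries mod 857:
Q^1 = [[1,1],[1,0]]
Q^2 = (Q^1)² = [[2,1],[1,1]]
Q^4 = (Q^2)² = [[5,3],[3,2]]
Q^9 = (Q^4)²·Q = [[55,34],[34,21]]
Q^18 = (Q^9)² = [[753,13],[13,740]]
Q^37 = (Q^18)²·Q = [[399,701],[701,555]]
Q^74 = (Q^37)² = [[139,294],[294,702]]
Q^148 = (Q^74)² = [[346,438],[438,765]]
Q^296 = (Q^148)² = [[469,699],[699,627]]
F_296 mod 857 = Q^296[0][1] = 699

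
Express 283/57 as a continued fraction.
[4; 1, 27, 2]

Euclidean algorithm steps:
283 = 4 × 57 + 55
57 = 1 × 55 + 2
55 = 27 × 2 + 1
2 = 2 × 1 + 0
Continued fraction: [4; 1, 27, 2]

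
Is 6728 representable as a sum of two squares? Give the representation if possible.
2² + 82² (a=2, b=82)

Factorization: 6728 = 2^3 × 29^2
By Fermat: n is sum of two squares iff every prime p ≡ 3 (mod 4) appears to even power.
All primes ≡ 3 (mod 4) appear to even power.
Search a = 0, 1, 2, … for 6728 - a² a perfect square: first hit at a = 2: 6728 - 4 = 6724 = 82².
6728 = 2² + 82² = 4 + 6724 ✓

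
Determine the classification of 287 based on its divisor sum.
deficient

Proper divisors of 287: sum = 1 + 7 + 41 = 49
Since 49 < 287, 287 is deficient.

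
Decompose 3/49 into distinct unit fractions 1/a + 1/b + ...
1/17 + 1/417 + 1/347361

Greedy algorithm:
3/49: ceiling(49/3) = 17, use 1/17
2/833: ceiling(833/2) = 417, use 1/417
1/347361: ceiling(347361/1) = 347361, use 1/347361
Result: 3/49 = 1/17 + 1/417 + 1/347361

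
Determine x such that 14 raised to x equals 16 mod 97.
8

Baby-step giant-step with step n = ⌈√97⌉ = 10.
Baby steps 14^j mod 97 (j:value) for j=0..9: 0:1, 1:14, 2:2, 3:28, 4:4, 5:56, 6:8, 7:15, 8:16, 9:30.
h = 16 is already in the table at j=8, so x = 8.
Check: 14^8 ≡ 16 (mod 97).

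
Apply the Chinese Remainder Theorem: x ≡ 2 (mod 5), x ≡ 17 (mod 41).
17

Using Chinese Remainder Theorem:
M = 5 × 41 = 205
M1 = 41, M2 = 5
y1 = 41^(-1) mod 5 = 1
y2 = 5^(-1) mod 41 = 33
x = (2×41×1 + 17×5×33) mod 205 = 17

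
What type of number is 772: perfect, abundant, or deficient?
deficient

Proper divisors of 772: sum = 1 + 2 + 4 + 193 + 386 = 586
Since 586 < 772, 772 is deficient.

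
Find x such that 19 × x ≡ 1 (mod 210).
199

gcd(19, 210) = 1, so the inverse exists.
Extended Euclidean algorithm on (210, 19):
210 = 11 × 19 + 1  ⟹  1 = (1)·210 + (-11)·19
So (-11)·19 ≡ 1 (mod 210), i.e. 19^(-1) ≡ -11 ≡ 199 (mod 210).
Check: 19 × 199 = 3781 ≡ 1 (mod 210)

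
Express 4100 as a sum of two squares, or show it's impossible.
2² + 64² (a=2, b=64)

Factorization: 4100 = 2^2 × 5^2 × 41
By Fermat: n is sum of two squares iff every prime p ≡ 3 (mod 4) appears to even power.
All primes ≡ 3 (mod 4) appear to even power.
Search a = 0, 1, 2, … for 4100 - a² a perfect square: first hit at a = 2: 4100 - 4 = 4096 = 64².
4100 = 2² + 64² = 4 + 4096 ✓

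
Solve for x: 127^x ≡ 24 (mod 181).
101

Baby-step giant-step with step n = ⌈√181⌉ = 14.
Baby steps 127^j mod 181 (j:value) for j=0..13: 0:1, 1:127, 2:20, 3:6, 4:38, 5:120, 6:36, 7:47, 8:177, 9:35, 10:101, 11:157, 12:29, 13:63.
Giant-step multiplier: 127^(-14) ≡ 127^(180-14) = 127^166 ≡ 137 (mod 181).
Giant steps γ_i = 24·137^i mod 181: γ_0=24, γ_1=30, γ_2=128, γ_3=160, γ_4=19, γ_5=69, γ_6=41, γ_7=6 (in table at j=3).
x = i·n + j = 7·14 + 3 = 101.
Check: 127^101 ≡ 24 (mod 181).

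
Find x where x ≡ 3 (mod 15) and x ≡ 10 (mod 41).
543

Using Chinese Remainder Theorem:
M = 15 × 41 = 615
M1 = 41, M2 = 15
y1 = 41^(-1) mod 15 = 11
y2 = 15^(-1) mod 41 = 11
x = (3×41×11 + 10×15×11) mod 615 = 543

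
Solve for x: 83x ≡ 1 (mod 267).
74

gcd(83, 267) = 1, so the inverse exists.
Extended Euclidean algorithm on (267, 83):
267 = 3 × 83 + 18  ⟹  18 = (1)·267 + (-3)·83
83 = 4 × 18 + 11  ⟹  11 = (-4)·267 + (13)·83
18 = 1 × 11 + 7  ⟹  7 = (5)·267 + (-16)·83
11 = 1 × 7 + 4  ⟹  4 = (-9)·267 + (29)·83
7 = 1 × 4 + 3  ⟹  3 = (14)·267 + (-45)·83
4 = 1 × 3 + 1  ⟹  1 = (-23)·267 + (74)·83
So (74)·83 ≡ 1 (mod 267), i.e. 83^(-1) ≡ 74 (mod 267).
Check: 83 × 74 = 6142 ≡ 1 (mod 267)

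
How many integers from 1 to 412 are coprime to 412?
204

412 = 2^2 × 103
φ(n) = n × ∏(1 - 1/p) for each prime p dividing n
φ(412) = 412 × (1 - 1/2) × (1 - 1/103) = 204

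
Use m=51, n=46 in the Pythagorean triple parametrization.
(485, 4692, 4717)

Euclid's formula: a = m² - n², b = 2mn, c = m² + n²
m = 51, n = 46
a = 51² - 46² = 2601 - 2116 = 485
b = 2 × 51 × 46 = 4692
c = 51² + 46² = 2601 + 2116 = 4717
Verification: 485² + 4692² = 235225 + 22014864 = 22250089 = 4717² ✓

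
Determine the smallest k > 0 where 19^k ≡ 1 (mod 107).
53

107 is prime, so ord(19) divides φ(107) = 106.
Divisors of 106: 1, 2, 53, 106.
Repeated squaring: 19^1 ≡ 19, 19^2 ≡ 40, 19^4 ≡ 102, 19^8 ≡ 25, 19^16 ≡ 90, 19^32 ≡ 75, 19^64 ≡ 61 (mod 107).
Test 19^d mod 107 for each divisor d in increasing order:
19^1 ≡ 19
19^2 ≡ 40
19^53 = 19^32·19^16·19^4·19^1 ≡ 1  ← first divisor giving 1
The order is 53.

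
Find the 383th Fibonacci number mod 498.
163

Matrix identity: Q^n = [[F_(n+1), F_n], [F_n, F_(n-1)]] with Q = [[1,1],[1,0]].
n = 383 = 101111111₂. Square-and-multiply, entries mod 498:
Q^1 = [[1,1],[1,0]]
Q^2 = (Q^1)² = [[2,1],[1,1]]
Q^5 = (Q^2)²·Q = [[8,5],[5,3]]
Q^11 = (Q^5)²·Q = [[144,89],[89,55]]
Q^23 = (Q^11)²·Q = [[54,271],[271,281]]
Q^47 = (Q^23)²·Q = [[312,163],[163,149]]
Q^95 = (Q^47)²·Q = [[354,409],[409,443]]
Q^191 = (Q^95)²·Q = [[54,271],[271,281]]
Q^383 = (Q^191)²·Q = [[312,163],[163,149]]
F_383 mod 498 = Q^383[0][1] = 163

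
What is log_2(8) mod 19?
3

Baby-step giant-step with step n = ⌈√19⌉ = 5.
Baby steps 2^j mod 19 (j:value) for j=0..4: 0:1, 1:2, 2:4, 3:8, 4:16.
h = 8 is already in the table at j=3, so x = 3.
Check: 2^3 ≡ 8 (mod 19).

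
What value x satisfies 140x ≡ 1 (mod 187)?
183

gcd(140, 187) = 1, so the inverse exists.
Extended Euclidean algorithm on (187, 140):
187 = 1 × 140 + 47  ⟹  47 = (1)·187 + (-1)·140
140 = 2 × 47 + 46  ⟹  46 = (-2)·187 + (3)·140
47 = 1 × 46 + 1  ⟹  1 = (3)·187 + (-4)·140
So (-4)·140 ≡ 1 (mod 187), i.e. 140^(-1) ≡ -4 ≡ 183 (mod 187).
Check: 140 × 183 = 25620 ≡ 1 (mod 187)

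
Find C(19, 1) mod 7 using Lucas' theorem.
5

Using Lucas' theorem:
Write n=19 and k=1 in base 7:
n in base 7: [2, 5]
k in base 7: [0, 1]
C(19,1) mod 7 = ∏ C(n_i, k_i) mod 7
Digit binomials (mod 7): C(2,0) = 1; C(5,1) = 5
Product: 1 × 5 = 5 ≡ 5 (mod 7)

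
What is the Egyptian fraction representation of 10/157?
1/16 + 1/838 + 1/1052528

Greedy algorithm:
10/157: ceiling(157/10) = 16, use 1/16
3/2512: ceiling(2512/3) = 838, use 1/838
1/1052528: ceiling(1052528/1) = 1052528, use 1/1052528
Result: 10/157 = 1/16 + 1/838 + 1/1052528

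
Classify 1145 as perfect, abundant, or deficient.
deficient

Proper divisors of 1145: sum = 1 + 5 + 229 = 235
Since 235 < 1145, 1145 is deficient.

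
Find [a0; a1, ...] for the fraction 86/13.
[6; 1, 1, 1, 1, 2]

Euclidean algorithm steps:
86 = 6 × 13 + 8
13 = 1 × 8 + 5
8 = 1 × 5 + 3
5 = 1 × 3 + 2
3 = 1 × 2 + 1
2 = 2 × 1 + 0
Continued fraction: [6; 1, 1, 1, 1, 2]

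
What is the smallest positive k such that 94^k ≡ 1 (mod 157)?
156

157 is prime, so ord(94) divides φ(157) = 156.
Divisors of 156: 1, 2, 3, 4, 6, 12, 13, 26, 39, 52, 78, 156.
Repeated squaring: 94^1 ≡ 94, 94^2 ≡ 44, 94^4 ≡ 52, 94^8 ≡ 35, 94^16 ≡ 126, 94^32 ≡ 19, 94^64 ≡ 47, 94^128 ≡ 11 (mod 157).
Test 94^d mod 157 for each divisor d in increasing order:
94^1 ≡ 94
94^2 ≡ 44
94^3 = 94^2·94^1 ≡ 54
94^4 ≡ 52
94^6 = 94^4·94^2 ≡ 90
94^12 = 94^8·94^4 ≡ 93
94^13 = 94^8·94^4·94^1 ≡ 107
94^26 = 94^16·94^8·94^2 ≡ 145
94^39 = 94^32·94^4·94^2·94^1 ≡ 129
94^52 = 94^32·94^16·94^4 ≡ 144
94^78 = 94^64·94^8·94^4·94^2 ≡ 156
94^156 = 94^128·94^16·94^8·94^4 ≡ 1  ← first divisor giving 1
The order is 156.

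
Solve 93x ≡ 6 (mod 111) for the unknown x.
x ≡ 12 (mod 37)

gcd(93, 111) = 3, which divides 6, so solutions exist.
Divide through by 3: 31x ≡ 2 (mod 37).
Find 31^(-1) mod 37 by the extended Euclidean algorithm:
37 = 1 × 31 + 6  ⟹  6 = (1)·37 + (-1)·31
31 = 5 × 6 + 1  ⟹  1 = (-5)·37 + (6)·31
So (6)·31 ≡ 1 (mod 37), i.e. 31^(-1) ≡ 6 (mod 37).
x ≡ 6 × 2 = 12 ≡ 12 (mod 37).
Check: 93 × 12 = 1116 ≡ 6 (mod 111).
x ≡ 12 (mod 37), giving 3 solutions mod 111.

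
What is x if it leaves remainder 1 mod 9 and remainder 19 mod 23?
19

Using Chinese Remainder Theorem:
M = 9 × 23 = 207
M1 = 23, M2 = 9
y1 = 23^(-1) mod 9 = 2
y2 = 9^(-1) mod 23 = 18
x = (1×23×2 + 19×9×18) mod 207 = 19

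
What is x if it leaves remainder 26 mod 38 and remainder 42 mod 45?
672

Using Chinese Remainder Theorem:
M = 38 × 45 = 1710
M1 = 45, M2 = 38
y1 = 45^(-1) mod 38 = 11
y2 = 38^(-1) mod 45 = 32
x = (26×45×11 + 42×38×32) mod 1710 = 672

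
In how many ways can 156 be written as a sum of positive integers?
73232243759

p(n) counts ways to write n as a sum of positive integers (order ignored).
Euler's pentagonal recurrence: p(k) = p(k-1) + p(k-2) - p(k-5) - p(k-7) + p(k-12) + p(k-15) - ... (offsets j(3j∓1)/2, signs ++--, p(0)=1, p(<0)=0).
DP table for k = 0..155: p(0)=1, p(1)=1, p(2)=2, p(3)=3, p(4)=5, p(5)=7, p(6)=11, p(7)=15, p(8)=22, p(9)=30, p(10)=42, p(11)=56, p(12)=77, p(13)=101, p(14)=135, p(15)=176, p(16)=231, p(17)=297, p(18)=385, p(19)=490, p(20)=627, p(21)=792, p(22)=1002, p(23)=1255, p(24)=1575, p(25)=1958, p(26)=2436, p(27)=3010, p(28)=3718, p(29)=4565, p(30)=5604, p(31)=6842, p(32)=8349, p(33)=10143, p(34)=12310, p(35)=14883, p(36)=17977, p(37)=21637, p(38)=26015, p(39)=31185, p(40)=37338, p(41)=44583, p(42)=53174, p(43)=63261, p(44)=75175, p(45)=89134, p(46)=105558, p(47)=124754, p(48)=147273, p(49)=173525, p(50)=204226, p(51)=239943, p(52)=281589, p(53)=329931, p(54)=386155, p(55)=451276, p(56)=526823, p(57)=614154, p(58)=715220, p(59)=831820, p(60)=966467, p(61)=1121505, p(62)=1300156, p(63)=1505499, p(64)=1741630, p(65)=2012558, p(66)=2323520, p(67)=2679689, p(68)=3087735, p(69)=3554345, p(70)=4087968, p(71)=4697205, p(72)=5392783, p(73)=6185689, p(74)=7089500, p(75)=8118264, p(76)=9289091, p(77)=10619863, p(78)=12132164, p(79)=13848650, p(80)=15796476, p(81)=18004327, p(82)=20506255, p(83)=23338469, p(84)=26543660, p(85)=30167357, p(86)=34262962, p(87)=38887673, p(88)=44108109, p(89)=49995925, p(90)=56634173, p(91)=64112359, p(92)=72533807, p(93)=82010177, p(94)=92669720, p(95)=104651419, p(96)=118114304, p(97)=133230930, p(98)=150198136, p(99)=169229875, p(100)=190569292, p(101)=214481126, p(102)=241265379, p(103)=271248950, p(104)=304801365, p(105)=342325709, p(106)=384276336, p(107)=431149389, p(108)=483502844, p(109)=541946240, p(110)=607163746, p(111)=679903203, p(112)=761002156, p(113)=851376628, p(114)=952050665, p(115)=1064144451, p(116)=1188908248, p(117)=1327710076, p(118)=1482074143, p(119)=1653668665, p(120)=1844349560, p(121)=2056148051, p(122)=2291320912, p(123)=2552338241, p(124)=2841940500, p(125)=3163127352, p(126)=3519222692, p(127)=3913864295, p(128)=4351078600, p(129)=4835271870, p(130)=5371315400, p(131)=5964539504, p(132)=6620830889, p(133)=7346629512, p(134)=8149040695, p(135)=9035836076, p(136)=10015581680, p(137)=11097645016, p(138)=12292341831, p(139)=13610949895, p(140)=15065878135, p(141)=16670689208, p(142)=18440293320, p(143)=20390982757, p(144)=22540654445, p(145)=24908858009, p(146)=27517052599, p(147)=30388671978, p(148)=33549419497, p(149)=37027355200, p(150)=40853235313, p(151)=45060624582, p(152)=49686288421, p(153)=54770336324, p(154)=60356673280, p(155)=66493182097.
Final step: p(156) = p(155) + p(154) - p(151) - p(149) + p(144) + p(141) - p(134) - p(130) + p(121) + p(116) - p(105) - p(99) + p(86) + p(79) - p(64) - p(56) + p(39) + p(30) - p(11) - p(1)
= 66493182097 + 60356673280 - 45060624582 - 37027355200 + 22540654445 + 16670689208 - 8149040695 - 5371315400 + 2056148051 + 1188908248 - 342325709 - 169229875 + 34262962 + 13848650 - 1741630 - 526823 + 31185 + 5604 - 56 - 1
= 73232243759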